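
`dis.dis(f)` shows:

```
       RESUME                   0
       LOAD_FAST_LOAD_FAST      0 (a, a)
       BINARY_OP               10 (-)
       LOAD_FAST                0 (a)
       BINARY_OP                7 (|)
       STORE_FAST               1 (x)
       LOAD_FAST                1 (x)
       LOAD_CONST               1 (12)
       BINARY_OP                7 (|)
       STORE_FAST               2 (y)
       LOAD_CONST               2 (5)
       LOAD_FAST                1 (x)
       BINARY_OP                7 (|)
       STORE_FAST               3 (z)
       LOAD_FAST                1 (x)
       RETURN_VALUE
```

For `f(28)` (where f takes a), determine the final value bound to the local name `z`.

LOAD_FAST_LOAD_FAST a,a → push 28,28. Stack: [28, 28]
BINARY_OP - → 28 - 28 = 0. Stack: [0]
LOAD_FAST a → push 28. Stack: [0, 28]
BINARY_OP | → 0 | 28 = 28. Stack: [28]
STORE_FAST x → x=28. Stack: []
LOAD_FAST x → push 28. Stack: [28]
LOAD_CONST → push 12. Stack: [28, 12]
BINARY_OP | → 28 | 12 = 28. Stack: [28]
STORE_FAST y → y=28. Stack: []
LOAD_CONST → push 5. Stack: [5]
LOAD_FAST x → push 28. Stack: [5, 28]
BINARY_OP | → 5 | 28 = 29. Stack: [29]
STORE_FAST z → z=29. Stack: []
LOAD_FAST x → push 28. Stack: [28]
RETURN_VALUE → return 28.

29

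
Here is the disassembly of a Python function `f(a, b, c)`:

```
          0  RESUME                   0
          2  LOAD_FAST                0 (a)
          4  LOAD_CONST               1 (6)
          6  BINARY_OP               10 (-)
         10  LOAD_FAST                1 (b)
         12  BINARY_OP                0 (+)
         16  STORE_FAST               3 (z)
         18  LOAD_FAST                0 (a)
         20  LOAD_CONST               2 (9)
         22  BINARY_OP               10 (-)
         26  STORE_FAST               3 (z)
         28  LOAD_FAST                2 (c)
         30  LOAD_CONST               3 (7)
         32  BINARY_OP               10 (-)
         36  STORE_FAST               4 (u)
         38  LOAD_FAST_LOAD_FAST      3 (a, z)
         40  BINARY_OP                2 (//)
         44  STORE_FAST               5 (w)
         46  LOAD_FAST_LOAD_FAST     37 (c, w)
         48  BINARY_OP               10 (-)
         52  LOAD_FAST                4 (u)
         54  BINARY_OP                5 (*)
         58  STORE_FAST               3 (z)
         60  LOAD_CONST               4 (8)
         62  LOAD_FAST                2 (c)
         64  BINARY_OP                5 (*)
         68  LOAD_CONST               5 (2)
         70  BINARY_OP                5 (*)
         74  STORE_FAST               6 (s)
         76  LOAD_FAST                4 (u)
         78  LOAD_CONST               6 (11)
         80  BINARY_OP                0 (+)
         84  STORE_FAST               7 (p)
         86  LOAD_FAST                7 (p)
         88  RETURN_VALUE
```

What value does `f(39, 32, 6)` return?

10

LOAD_FAST a → push 39. Stack: [39]
LOAD_CONST → push 6. Stack: [39, 6]
BINARY_OP - → 39 - 6 = 33. Stack: [33]
LOAD_FAST b → push 32. Stack: [33, 32]
BINARY_OP + → 33 + 32 = 65. Stack: [65]
STORE_FAST z → z=65. Stack: []
LOAD_FAST a → push 39. Stack: [39]
LOAD_CONST → push 9. Stack: [39, 9]
BINARY_OP - → 39 - 9 = 30. Stack: [30]
STORE_FAST z → z=30. Stack: []
LOAD_FAST c → push 6. Stack: [6]
LOAD_CONST → push 7. Stack: [6, 7]
BINARY_OP - → 6 - 7 = -1. Stack: [-1]
STORE_FAST u → u=-1. Stack: []
LOAD_FAST_LOAD_FAST a,z → push 39,30. Stack: [39, 30]
BINARY_OP // → 39 // 30 = 1. Stack: [1]
STORE_FAST w → w=1. Stack: []
LOAD_FAST_LOAD_FAST c,w → push 6,1. Stack: [6, 1]
BINARY_OP - → 6 - 1 = 5. Stack: [5]
LOAD_FAST u → push -1. Stack: [5, -1]
BINARY_OP * → 5 * -1 = -5. Stack: [-5]
STORE_FAST z → z=-5. Stack: []
LOAD_CONST → push 8. Stack: [8]
LOAD_FAST c → push 6. Stack: [8, 6]
BINARY_OP * → 8 * 6 = 48. Stack: [48]
LOAD_CONST → push 2. Stack: [48, 2]
BINARY_OP * → 48 * 2 = 96. Stack: [96]
STORE_FAST s → s=96. Stack: []
LOAD_FAST u → push -1. Stack: [-1]
LOAD_CONST → push 11. Stack: [-1, 11]
BINARY_OP + → -1 + 11 = 10. Stack: [10]
STORE_FAST p → p=10. Stack: []
LOAD_FAST p → push 10. Stack: [10]
RETURN_VALUE → return 10.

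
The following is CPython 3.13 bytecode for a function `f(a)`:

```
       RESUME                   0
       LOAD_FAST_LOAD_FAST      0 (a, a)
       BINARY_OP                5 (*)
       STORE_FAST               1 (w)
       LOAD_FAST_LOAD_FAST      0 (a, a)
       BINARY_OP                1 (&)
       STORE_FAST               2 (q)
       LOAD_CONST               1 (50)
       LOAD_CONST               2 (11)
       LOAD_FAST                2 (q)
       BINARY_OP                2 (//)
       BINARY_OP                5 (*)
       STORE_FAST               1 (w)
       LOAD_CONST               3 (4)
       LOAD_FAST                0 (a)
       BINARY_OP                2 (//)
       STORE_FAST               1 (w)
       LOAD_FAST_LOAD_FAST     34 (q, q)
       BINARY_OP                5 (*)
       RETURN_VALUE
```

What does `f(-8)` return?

LOAD_FAST_LOAD_FAST a,a → push -8,-8. Stack: [-8, -8]
BINARY_OP * → -8 * -8 = 64. Stack: [64]
STORE_FAST w → w=64. Stack: []
LOAD_FAST_LOAD_FAST a,a → push -8,-8. Stack: [-8, -8]
BINARY_OP & → -8 & -8 = -8. Stack: [-8]
STORE_FAST q → q=-8. Stack: []
LOAD_CONST → push 50. Stack: [50]
LOAD_CONST → push 11. Stack: [50, 11]
LOAD_FAST q → push -8. Stack: [50, 11, -8]
BINARY_OP // → 11 // -8 = -2. Stack: [50, -2]
BINARY_OP * → 50 * -2 = -100. Stack: [-100]
STORE_FAST w → w=-100. Stack: []
LOAD_CONST → push 4. Stack: [4]
LOAD_FAST a → push -8. Stack: [4, -8]
BINARY_OP // → 4 // -8 = -1. Stack: [-1]
STORE_FAST w → w=-1. Stack: []
LOAD_FAST_LOAD_FAST q,q → push -8,-8. Stack: [-8, -8]
BINARY_OP * → -8 * -8 = 64. Stack: [64]
RETURN_VALUE → return 64.

64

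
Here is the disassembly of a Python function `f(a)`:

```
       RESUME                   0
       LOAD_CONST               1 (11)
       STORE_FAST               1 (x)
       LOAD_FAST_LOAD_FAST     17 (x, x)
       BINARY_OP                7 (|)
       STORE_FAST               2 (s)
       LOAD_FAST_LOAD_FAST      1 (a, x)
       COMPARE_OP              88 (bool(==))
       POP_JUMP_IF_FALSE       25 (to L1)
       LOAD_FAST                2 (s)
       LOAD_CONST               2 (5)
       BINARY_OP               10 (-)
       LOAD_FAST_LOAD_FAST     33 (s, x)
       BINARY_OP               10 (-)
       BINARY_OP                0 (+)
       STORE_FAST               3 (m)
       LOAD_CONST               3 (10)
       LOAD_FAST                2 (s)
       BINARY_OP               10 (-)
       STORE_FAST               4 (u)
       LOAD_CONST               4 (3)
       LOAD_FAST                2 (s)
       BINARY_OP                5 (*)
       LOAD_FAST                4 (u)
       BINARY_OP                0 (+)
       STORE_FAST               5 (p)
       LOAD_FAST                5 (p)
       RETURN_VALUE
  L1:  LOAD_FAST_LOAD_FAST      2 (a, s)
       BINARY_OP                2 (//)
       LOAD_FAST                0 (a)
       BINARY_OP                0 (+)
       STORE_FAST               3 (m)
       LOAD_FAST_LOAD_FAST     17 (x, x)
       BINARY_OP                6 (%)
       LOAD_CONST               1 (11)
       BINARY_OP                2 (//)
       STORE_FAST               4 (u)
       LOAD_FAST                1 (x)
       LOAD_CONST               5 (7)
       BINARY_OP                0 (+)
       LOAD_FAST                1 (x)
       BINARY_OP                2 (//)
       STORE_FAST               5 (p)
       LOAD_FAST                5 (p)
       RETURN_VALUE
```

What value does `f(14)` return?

LOAD_CONST → push 11. Stack: [11]
STORE_FAST x → x=11. Stack: []
LOAD_FAST_LOAD_FAST x,x → push 11,11. Stack: [11, 11]
BINARY_OP | → 11 | 11 = 11. Stack: [11]
STORE_FAST s → s=11. Stack: []
LOAD_FAST_LOAD_FAST a,x → push 14,11. Stack: [14, 11]
COMPARE_OP bool(==) → 14 vs 11 = False. Stack: [False]
POP_JUMP_IF_FALSE → pop False; jump. Stack: []
LOAD_FAST_LOAD_FAST a,s → push 14,11. Stack: [14, 11]
BINARY_OP // → 14 // 11 = 1. Stack: [1]
LOAD_FAST a → push 14. Stack: [1, 14]
BINARY_OP + → 1 + 14 = 15. Stack: [15]
STORE_FAST m → m=15. Stack: []
LOAD_FAST_LOAD_FAST x,x → push 11,11. Stack: [11, 11]
BINARY_OP % → 11 % 11 = 0. Stack: [0]
LOAD_CONST → push 11. Stack: [0, 11]
BINARY_OP // → 0 // 11 = 0. Stack: [0]
STORE_FAST u → u=0. Stack: []
LOAD_FAST x → push 11. Stack: [11]
LOAD_CONST → push 7. Stack: [11, 7]
BINARY_OP + → 11 + 7 = 18. Stack: [18]
LOAD_FAST x → push 11. Stack: [18, 11]
BINARY_OP // → 18 // 11 = 1. Stack: [1]
STORE_FAST p → p=1. Stack: []
LOAD_FAST p → push 1. Stack: [1]
RETURN_VALUE → return 1.

1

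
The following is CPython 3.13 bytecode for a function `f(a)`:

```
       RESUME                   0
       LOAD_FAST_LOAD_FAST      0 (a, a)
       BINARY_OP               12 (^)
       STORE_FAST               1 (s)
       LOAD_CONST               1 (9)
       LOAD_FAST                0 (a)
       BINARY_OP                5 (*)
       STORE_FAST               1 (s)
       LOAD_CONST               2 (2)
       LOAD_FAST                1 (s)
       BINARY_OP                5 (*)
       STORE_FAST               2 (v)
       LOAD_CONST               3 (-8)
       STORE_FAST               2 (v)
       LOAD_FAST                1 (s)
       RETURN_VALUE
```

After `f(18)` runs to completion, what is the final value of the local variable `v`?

-8

LOAD_FAST_LOAD_FAST a,a → push 18,18. Stack: [18, 18]
BINARY_OP ^ → 18 ^ 18 = 0. Stack: [0]
STORE_FAST s → s=0. Stack: []
LOAD_CONST → push 9. Stack: [9]
LOAD_FAST a → push 18. Stack: [9, 18]
BINARY_OP * → 9 * 18 = 162. Stack: [162]
STORE_FAST s → s=162. Stack: []
LOAD_CONST → push 2. Stack: [2]
LOAD_FAST s → push 162. Stack: [2, 162]
BINARY_OP * → 2 * 162 = 324. Stack: [324]
STORE_FAST v → v=324. Stack: []
LOAD_CONST → push -8. Stack: [-8]
STORE_FAST v → v=-8. Stack: []
LOAD_FAST s → push 162. Stack: [162]
RETURN_VALUE → return 162.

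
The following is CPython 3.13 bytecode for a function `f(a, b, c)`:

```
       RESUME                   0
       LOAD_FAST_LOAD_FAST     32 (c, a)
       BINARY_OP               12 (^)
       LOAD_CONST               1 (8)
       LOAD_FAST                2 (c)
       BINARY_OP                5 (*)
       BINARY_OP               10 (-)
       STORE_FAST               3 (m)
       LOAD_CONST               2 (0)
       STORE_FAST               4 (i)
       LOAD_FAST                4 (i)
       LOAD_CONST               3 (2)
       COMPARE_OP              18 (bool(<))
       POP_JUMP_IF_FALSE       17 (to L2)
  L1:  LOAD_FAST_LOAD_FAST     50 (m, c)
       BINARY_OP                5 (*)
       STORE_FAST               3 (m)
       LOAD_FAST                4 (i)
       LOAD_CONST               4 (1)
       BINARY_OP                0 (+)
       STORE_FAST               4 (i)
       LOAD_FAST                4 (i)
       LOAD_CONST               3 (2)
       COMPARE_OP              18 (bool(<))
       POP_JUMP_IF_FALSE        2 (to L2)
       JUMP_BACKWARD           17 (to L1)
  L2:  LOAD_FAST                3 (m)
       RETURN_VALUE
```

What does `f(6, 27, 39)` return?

LOAD_FAST_LOAD_FAST c,a → push 39,6. Stack: [39, 6]
BINARY_OP ^ → 39 ^ 6 = 33. Stack: [33]
LOAD_CONST → push 8. Stack: [33, 8]
LOAD_FAST c → push 39. Stack: [33, 8, 39]
BINARY_OP * → 8 * 39 = 312. Stack: [33, 312]
BINARY_OP - → 33 - 312 = -279. Stack: [-279]
STORE_FAST m → m=-279. Stack: []
LOAD_CONST → push 0. Stack: [0]
STORE_FAST i → i=0. Stack: []
LOAD_FAST i → push 0. Stack: [0]
LOAD_CONST → push 2. Stack: [0, 2]
COMPARE_OP bool(<) → 0 vs 2 = True. Stack: [True]
POP_JUMP_IF_FALSE → pop True; no jump. Stack: []
LOAD_FAST_LOAD_FAST m,c → push -279,39. Stack: [-279, 39]
BINARY_OP * → -279 * 39 = -10881. Stack: [-10881]
STORE_FAST m → m=-10881. Stack: []
LOAD_FAST i → push 0. Stack: [0]
LOAD_CONST → push 1. Stack: [0, 1]
BINARY_OP + → 0 + 1 = 1. Stack: [1]
STORE_FAST i → i=1. Stack: []
LOAD_FAST i → push 1. Stack: [1]
LOAD_CONST → push 2. Stack: [1, 2]
COMPARE_OP bool(<) → 1 vs 2 = True. Stack: [True]
POP_JUMP_IF_FALSE → pop True; no jump. Stack: []
LOAD_FAST_LOAD_FAST m,c → push -10881,39. Stack: [-10881, 39]
BINARY_OP * → -10881 * 39 = -424359. Stack: [-424359]
STORE_FAST m → m=-424359. Stack: []
LOAD_FAST i → push 1. Stack: [1]
LOAD_CONST → push 1. Stack: [1, 1]
BINARY_OP + → 1 + 1 = 2. Stack: [2]
STORE_FAST i → i=2. Stack: []
LOAD_FAST i → push 2. Stack: [2]
LOAD_CONST → push 2. Stack: [2, 2]
COMPARE_OP bool(<) → 2 vs 2 = False. Stack: [False]
POP_JUMP_IF_FALSE → pop False; jump. Stack: []
LOAD_FAST m → push -424359. Stack: [-424359]
RETURN_VALUE → return -424359.

-424359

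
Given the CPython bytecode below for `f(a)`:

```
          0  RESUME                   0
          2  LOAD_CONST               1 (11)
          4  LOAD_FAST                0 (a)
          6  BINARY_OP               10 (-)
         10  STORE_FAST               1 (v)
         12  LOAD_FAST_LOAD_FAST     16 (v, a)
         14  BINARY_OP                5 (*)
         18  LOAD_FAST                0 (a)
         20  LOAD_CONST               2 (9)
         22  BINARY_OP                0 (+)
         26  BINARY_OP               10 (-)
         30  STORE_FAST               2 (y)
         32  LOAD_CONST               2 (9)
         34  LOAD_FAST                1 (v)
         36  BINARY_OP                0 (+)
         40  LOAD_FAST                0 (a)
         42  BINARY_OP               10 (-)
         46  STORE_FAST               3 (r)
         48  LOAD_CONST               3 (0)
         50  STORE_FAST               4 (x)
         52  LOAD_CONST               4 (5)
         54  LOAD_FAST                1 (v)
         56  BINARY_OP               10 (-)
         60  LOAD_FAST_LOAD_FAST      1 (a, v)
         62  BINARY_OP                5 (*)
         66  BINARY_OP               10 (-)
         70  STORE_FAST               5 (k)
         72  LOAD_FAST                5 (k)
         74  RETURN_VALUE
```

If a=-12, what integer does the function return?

LOAD_CONST → push 11. Stack: [11]
LOAD_FAST a → push -12. Stack: [11, -12]
BINARY_OP - → 11 - -12 = 23. Stack: [23]
STORE_FAST v → v=23. Stack: []
LOAD_FAST_LOAD_FAST v,a → push 23,-12. Stack: [23, -12]
BINARY_OP * → 23 * -12 = -276. Stack: [-276]
LOAD_FAST a → push -12. Stack: [-276, -12]
LOAD_CONST → push 9. Stack: [-276, -12, 9]
BINARY_OP + → -12 + 9 = -3. Stack: [-276, -3]
BINARY_OP - → -276 - -3 = -273. Stack: [-273]
STORE_FAST y → y=-273. Stack: []
LOAD_CONST → push 9. Stack: [9]
LOAD_FAST v → push 23. Stack: [9, 23]
BINARY_OP + → 9 + 23 = 32. Stack: [32]
LOAD_FAST a → push -12. Stack: [32, -12]
BINARY_OP - → 32 - -12 = 44. Stack: [44]
STORE_FAST r → r=44. Stack: []
LOAD_CONST → push 0. Stack: [0]
STORE_FAST x → x=0. Stack: []
LOAD_CONST → push 5. Stack: [5]
LOAD_FAST v → push 23. Stack: [5, 23]
BINARY_OP - → 5 - 23 = -18. Stack: [-18]
LOAD_FAST_LOAD_FAST a,v → push -12,23. Stack: [-18, -12, 23]
BINARY_OP * → -12 * 23 = -276. Stack: [-18, -276]
BINARY_OP - → -18 - -276 = 258. Stack: [258]
STORE_FAST k → k=258. Stack: []
LOAD_FAST k → push 258. Stack: [258]
RETURN_VALUE → return 258.

258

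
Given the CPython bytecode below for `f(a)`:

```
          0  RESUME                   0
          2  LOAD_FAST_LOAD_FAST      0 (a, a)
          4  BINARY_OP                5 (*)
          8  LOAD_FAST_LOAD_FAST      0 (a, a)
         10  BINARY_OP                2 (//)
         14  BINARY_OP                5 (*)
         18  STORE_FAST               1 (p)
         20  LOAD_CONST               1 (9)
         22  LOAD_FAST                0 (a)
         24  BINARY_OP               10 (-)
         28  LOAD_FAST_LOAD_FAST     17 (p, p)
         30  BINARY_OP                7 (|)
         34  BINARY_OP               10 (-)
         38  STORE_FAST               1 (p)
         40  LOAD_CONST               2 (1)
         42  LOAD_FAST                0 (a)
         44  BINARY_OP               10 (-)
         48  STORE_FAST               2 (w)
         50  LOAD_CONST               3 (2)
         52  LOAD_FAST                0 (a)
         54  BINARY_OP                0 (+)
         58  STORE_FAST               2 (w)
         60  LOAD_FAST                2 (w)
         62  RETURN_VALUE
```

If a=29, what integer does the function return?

LOAD_FAST_LOAD_FAST a,a → push 29,29. Stack: [29, 29]
BINARY_OP * → 29 * 29 = 841. Stack: [841]
LOAD_FAST_LOAD_FAST a,a → push 29,29. Stack: [841, 29, 29]
BINARY_OP // → 29 // 29 = 1. Stack: [841, 1]
BINARY_OP * → 841 * 1 = 841. Stack: [841]
STORE_FAST p → p=841. Stack: []
LOAD_CONST → push 9. Stack: [9]
LOAD_FAST a → push 29. Stack: [9, 29]
BINARY_OP - → 9 - 29 = -20. Stack: [-20]
LOAD_FAST_LOAD_FAST p,p → push 841,841. Stack: [-20, 841, 841]
BINARY_OP | → 841 | 841 = 841. Stack: [-20, 841]
BINARY_OP - → -20 - 841 = -861. Stack: [-861]
STORE_FAST p → p=-861. Stack: []
LOAD_CONST → push 1. Stack: [1]
LOAD_FAST a → push 29. Stack: [1, 29]
BINARY_OP - → 1 - 29 = -28. Stack: [-28]
STORE_FAST w → w=-28. Stack: []
LOAD_CONST → push 2. Stack: [2]
LOAD_FAST a → push 29. Stack: [2, 29]
BINARY_OP + → 2 + 29 = 31. Stack: [31]
STORE_FAST w → w=31. Stack: []
LOAD_FAST w → push 31. Stack: [31]
RETURN_VALUE → return 31.

31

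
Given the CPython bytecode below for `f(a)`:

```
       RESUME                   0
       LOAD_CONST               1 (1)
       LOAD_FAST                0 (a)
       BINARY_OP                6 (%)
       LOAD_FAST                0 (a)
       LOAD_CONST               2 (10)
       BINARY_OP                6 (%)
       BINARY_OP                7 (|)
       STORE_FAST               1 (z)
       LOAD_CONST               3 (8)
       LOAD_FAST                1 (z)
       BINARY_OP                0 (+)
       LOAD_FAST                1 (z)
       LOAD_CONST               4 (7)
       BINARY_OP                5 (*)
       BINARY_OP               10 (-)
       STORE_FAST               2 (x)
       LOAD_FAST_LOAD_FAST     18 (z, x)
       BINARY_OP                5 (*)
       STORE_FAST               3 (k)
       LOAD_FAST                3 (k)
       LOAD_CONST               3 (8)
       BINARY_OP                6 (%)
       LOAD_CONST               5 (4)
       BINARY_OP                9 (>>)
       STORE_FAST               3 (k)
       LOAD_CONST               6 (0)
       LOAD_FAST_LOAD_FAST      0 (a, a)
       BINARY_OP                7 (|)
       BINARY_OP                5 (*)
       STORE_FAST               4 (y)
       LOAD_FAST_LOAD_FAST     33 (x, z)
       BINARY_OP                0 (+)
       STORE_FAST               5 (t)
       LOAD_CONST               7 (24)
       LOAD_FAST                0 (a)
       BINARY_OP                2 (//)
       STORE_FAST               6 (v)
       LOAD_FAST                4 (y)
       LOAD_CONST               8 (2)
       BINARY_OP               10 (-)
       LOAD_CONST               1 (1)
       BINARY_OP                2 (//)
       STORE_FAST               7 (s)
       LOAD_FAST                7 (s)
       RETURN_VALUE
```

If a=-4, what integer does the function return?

LOAD_CONST → push 1. Stack: [1]
LOAD_FAST a → push -4. Stack: [1, -4]
BINARY_OP % → 1 % -4 = -3. Stack: [-3]
LOAD_FAST a → push -4. Stack: [-3, -4]
LOAD_CONST → push 10. Stack: [-3, -4, 10]
BINARY_OP % → -4 % 10 = 6. Stack: [-3, 6]
BINARY_OP | → -3 | 6 = -1. Stack: [-1]
STORE_FAST z → z=-1. Stack: []
LOAD_CONST → push 8. Stack: [8]
LOAD_FAST z → push -1. Stack: [8, -1]
BINARY_OP + → 8 + -1 = 7. Stack: [7]
LOAD_FAST z → push -1. Stack: [7, -1]
LOAD_CONST → push 7. Stack: [7, -1, 7]
BINARY_OP * → -1 * 7 = -7. Stack: [7, -7]
BINARY_OP - → 7 - -7 = 14. Stack: [14]
STORE_FAST x → x=14. Stack: []
LOAD_FAST_LOAD_FAST z,x → push -1,14. Stack: [-1, 14]
BINARY_OP * → -1 * 14 = -14. Stack: [-14]
STORE_FAST k → k=-14. Stack: []
LOAD_FAST k → push -14. Stack: [-14]
LOAD_CONST → push 8. Stack: [-14, 8]
BINARY_OP % → -14 % 8 = 2. Stack: [2]
LOAD_CONST → push 4. Stack: [2, 4]
BINARY_OP >> → 2 >> 4 = 0. Stack: [0]
STORE_FAST k → k=0. Stack: []
LOAD_CONST → push 0. Stack: [0]
LOAD_FAST_LOAD_FAST a,a → push -4,-4. Stack: [0, -4, -4]
BINARY_OP | → -4 | -4 = -4. Stack: [0, -4]
BINARY_OP * → 0 * -4 = 0. Stack: [0]
STORE_FAST y → y=0. Stack: []
LOAD_FAST_LOAD_FAST x,z → push 14,-1. Stack: [14, -1]
BINARY_OP + → 14 + -1 = 13. Stack: [13]
STORE_FAST t → t=13. Stack: []
LOAD_CONST → push 24. Stack: [24]
LOAD_FAST a → push -4. Stack: [24, -4]
BINARY_OP // → 24 // -4 = -6. Stack: [-6]
STORE_FAST v → v=-6. Stack: []
LOAD_FAST y → push 0. Stack: [0]
LOAD_CONST → push 2. Stack: [0, 2]
BINARY_OP - → 0 - 2 = -2. Stack: [-2]
LOAD_CONST → push 1. Stack: [-2, 1]
BINARY_OP // → -2 // 1 = -2. Stack: [-2]
STORE_FAST s → s=-2. Stack: []
LOAD_FAST s → push -2. Stack: [-2]
RETURN_VALUE → return -2.

-2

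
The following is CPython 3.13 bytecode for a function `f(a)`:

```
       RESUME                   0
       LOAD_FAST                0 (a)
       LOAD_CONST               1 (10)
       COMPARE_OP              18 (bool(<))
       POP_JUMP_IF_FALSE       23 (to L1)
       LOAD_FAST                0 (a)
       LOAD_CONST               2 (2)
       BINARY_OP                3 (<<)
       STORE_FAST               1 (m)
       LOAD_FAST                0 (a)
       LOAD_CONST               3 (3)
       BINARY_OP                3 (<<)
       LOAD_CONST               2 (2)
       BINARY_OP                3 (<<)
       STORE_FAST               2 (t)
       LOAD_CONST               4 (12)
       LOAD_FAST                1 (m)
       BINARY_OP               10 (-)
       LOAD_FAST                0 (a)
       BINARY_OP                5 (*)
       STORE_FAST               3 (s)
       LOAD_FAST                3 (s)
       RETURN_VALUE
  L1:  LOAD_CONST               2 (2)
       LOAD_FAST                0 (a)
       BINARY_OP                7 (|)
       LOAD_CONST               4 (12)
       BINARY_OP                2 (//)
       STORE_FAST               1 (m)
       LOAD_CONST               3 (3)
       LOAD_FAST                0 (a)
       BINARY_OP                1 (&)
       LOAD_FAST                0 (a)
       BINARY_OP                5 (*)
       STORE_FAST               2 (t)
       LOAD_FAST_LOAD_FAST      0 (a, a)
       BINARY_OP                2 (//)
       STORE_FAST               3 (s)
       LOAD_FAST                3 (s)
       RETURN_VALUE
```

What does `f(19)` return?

1

LOAD_FAST a → push 19. Stack: [19]
LOAD_CONST → push 10. Stack: [19, 10]
COMPARE_OP bool(<) → 19 vs 10 = False. Stack: [False]
POP_JUMP_IF_FALSE → pop False; jump. Stack: []
LOAD_CONST → push 2. Stack: [2]
LOAD_FAST a → push 19. Stack: [2, 19]
BINARY_OP | → 2 | 19 = 19. Stack: [19]
LOAD_CONST → push 12. Stack: [19, 12]
BINARY_OP // → 19 // 12 = 1. Stack: [1]
STORE_FAST m → m=1. Stack: []
LOAD_CONST → push 3. Stack: [3]
LOAD_FAST a → push 19. Stack: [3, 19]
BINARY_OP & → 3 & 19 = 3. Stack: [3]
LOAD_FAST a → push 19. Stack: [3, 19]
BINARY_OP * → 3 * 19 = 57. Stack: [57]
STORE_FAST t → t=57. Stack: []
LOAD_FAST_LOAD_FAST a,a → push 19,19. Stack: [19, 19]
BINARY_OP // → 19 // 19 = 1. Stack: [1]
STORE_FAST s → s=1. Stack: []
LOAD_FAST s → push 1. Stack: [1]
RETURN_VALUE → return 1.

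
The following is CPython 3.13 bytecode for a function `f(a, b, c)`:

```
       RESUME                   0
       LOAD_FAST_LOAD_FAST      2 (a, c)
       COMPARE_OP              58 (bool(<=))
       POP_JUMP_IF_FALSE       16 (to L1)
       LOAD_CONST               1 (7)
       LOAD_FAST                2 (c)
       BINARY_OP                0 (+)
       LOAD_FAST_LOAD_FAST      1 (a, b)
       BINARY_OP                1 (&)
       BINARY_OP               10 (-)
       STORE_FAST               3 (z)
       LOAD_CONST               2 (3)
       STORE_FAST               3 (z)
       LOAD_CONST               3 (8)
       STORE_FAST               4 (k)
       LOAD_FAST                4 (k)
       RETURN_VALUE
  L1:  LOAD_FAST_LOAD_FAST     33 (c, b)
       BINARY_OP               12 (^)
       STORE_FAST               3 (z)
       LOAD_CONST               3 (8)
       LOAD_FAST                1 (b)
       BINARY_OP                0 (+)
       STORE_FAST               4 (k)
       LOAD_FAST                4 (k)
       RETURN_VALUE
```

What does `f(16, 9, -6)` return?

LOAD_FAST_LOAD_FAST a,c → push 16,-6. Stack: [16, -6]
COMPARE_OP bool(<=) → 16 vs -6 = False. Stack: [False]
POP_JUMP_IF_FALSE → pop False; jump. Stack: []
LOAD_FAST_LOAD_FAST c,b → push -6,9. Stack: [-6, 9]
BINARY_OP ^ → -6 ^ 9 = -13. Stack: [-13]
STORE_FAST z → z=-13. Stack: []
LOAD_CONST → push 8. Stack: [8]
LOAD_FAST b → push 9. Stack: [8, 9]
BINARY_OP + → 8 + 9 = 17. Stack: [17]
STORE_FAST k → k=17. Stack: []
LOAD_FAST k → push 17. Stack: [17]
RETURN_VALUE → return 17.

17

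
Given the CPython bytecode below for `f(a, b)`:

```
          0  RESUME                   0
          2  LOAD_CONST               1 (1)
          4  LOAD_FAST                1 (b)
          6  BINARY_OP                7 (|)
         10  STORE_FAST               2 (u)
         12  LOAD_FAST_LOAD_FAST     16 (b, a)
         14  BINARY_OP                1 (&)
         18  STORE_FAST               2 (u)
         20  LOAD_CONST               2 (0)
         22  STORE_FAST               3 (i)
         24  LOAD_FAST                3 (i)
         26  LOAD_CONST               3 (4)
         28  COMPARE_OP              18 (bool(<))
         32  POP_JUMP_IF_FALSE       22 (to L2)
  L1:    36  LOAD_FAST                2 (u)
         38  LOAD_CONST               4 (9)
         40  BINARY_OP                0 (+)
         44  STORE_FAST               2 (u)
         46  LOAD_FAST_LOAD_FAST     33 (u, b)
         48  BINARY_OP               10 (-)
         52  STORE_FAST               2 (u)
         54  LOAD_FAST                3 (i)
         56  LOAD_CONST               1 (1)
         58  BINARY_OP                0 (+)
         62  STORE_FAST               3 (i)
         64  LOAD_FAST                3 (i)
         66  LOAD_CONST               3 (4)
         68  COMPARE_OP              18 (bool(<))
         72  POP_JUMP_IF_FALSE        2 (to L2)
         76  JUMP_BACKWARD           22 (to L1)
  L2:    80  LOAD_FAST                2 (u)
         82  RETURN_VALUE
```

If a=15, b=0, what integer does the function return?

36

LOAD_CONST → push 1
LOAD_FAST b → push 0
BINARY_OP | → 1 | 0 = 1
STORE_FAST u → u=1
LOAD_FAST_LOAD_FAST b,a → push 0,15
BINARY_OP & → 0 & 15 = 0
STORE_FAST u → u=0
LOAD_CONST → push 0
STORE_FAST i → i=0
LOAD_FAST i → push 0
LOAD_CONST → push 4
COMPARE_OP bool(<) → 0 vs 4 = True
POP_JUMP_IF_FALSE → pop True; no jump
LOAD_FAST u → push 0
LOAD_CONST → push 9
BINARY_OP + → 0 + 9 = 9
STORE_FAST u → u=9
LOAD_FAST_LOAD_FAST u,b → push 9,0
BINARY_OP - → 9 - 0 = 9
STORE_FAST u → u=9
LOAD_FAST i → push 0
LOAD_CONST → push 1
BINARY_OP + → 0 + 1 = 1
STORE_FAST i → i=1
LOAD_FAST i → push 1
LOAD_CONST → push 4
COMPARE_OP bool(<) → 1 vs 4 = True
POP_JUMP_IF_FALSE → pop True; no jump
LOAD_FAST u → push 9
LOAD_CONST → push 9
BINARY_OP + → 9 + 9 = 18
STORE_FAST u → u=18
LOAD_FAST_LOAD_FAST u,b → push 18,0
BINARY_OP - → 18 - 0 = 18
STORE_FAST u → u=18
LOAD_FAST i → push 1
LOAD_CONST → push 1
BINARY_OP + → 1 + 1 = 2
STORE_FAST i → i=2
LOAD_FAST i → push 2
LOAD_CONST → push 4
COMPARE_OP bool(<) → 2 vs 4 = True
POP_JUMP_IF_FALSE → pop True; no jump
LOAD_FAST u → push 18
LOAD_CONST → push 9
BINARY_OP + → 18 + 9 = 27
STORE_FAST u → u=27
LOAD_FAST_LOAD_FAST u,b → push 27,0
BINARY_OP - → 27 - 0 = 27
STORE_FAST u → u=27
LOAD_FAST i → push 2
LOAD_CONST → push 1
BINARY_OP + → 2 + 1 = 3
STORE_FAST i → i=3
LOAD_FAST i → push 3
LOAD_CONST → push 4
COMPARE_OP bool(<) → 3 vs 4 = True
POP_JUMP_IF_FALSE → pop True; no jump
LOAD_FAST u → push 27
LOAD_CONST → push 9
BINARY_OP + → 27 + 9 = 36
STORE_FAST u → u=36
LOAD_FAST_LOAD_FAST u,b → push 36,0
BINARY_OP - → 36 - 0 = 36
STORE_FAST u → u=36
LOAD_FAST i → push 3
LOAD_CONST → push 1
BINARY_OP + → 3 + 1 = 4
STORE_FAST i → i=4
LOAD_FAST i → push 4
LOAD_CONST → push 4
COMPARE_OP bool(<) → 4 vs 4 = False
POP_JUMP_IF_FALSE → pop False; jump
LOAD_FAST u → push 36
RETURN_VALUE → return 36.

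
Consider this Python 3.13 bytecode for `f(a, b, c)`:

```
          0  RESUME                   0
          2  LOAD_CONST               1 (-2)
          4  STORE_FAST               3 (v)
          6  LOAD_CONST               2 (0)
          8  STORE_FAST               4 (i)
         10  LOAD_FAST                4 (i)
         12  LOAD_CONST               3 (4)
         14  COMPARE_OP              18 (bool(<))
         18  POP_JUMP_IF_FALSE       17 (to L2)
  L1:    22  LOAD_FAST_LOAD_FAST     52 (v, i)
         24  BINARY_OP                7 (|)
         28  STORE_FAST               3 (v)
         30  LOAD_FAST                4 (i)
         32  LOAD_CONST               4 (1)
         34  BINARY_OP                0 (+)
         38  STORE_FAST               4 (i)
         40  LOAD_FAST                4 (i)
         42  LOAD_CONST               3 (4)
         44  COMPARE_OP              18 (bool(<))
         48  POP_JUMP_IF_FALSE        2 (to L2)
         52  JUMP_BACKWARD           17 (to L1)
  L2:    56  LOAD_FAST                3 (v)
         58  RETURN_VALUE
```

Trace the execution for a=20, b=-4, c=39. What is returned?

-1

LOAD_CONST → push -2. Stack: [-2]
STORE_FAST v → v=-2. Stack: []
LOAD_CONST → push 0. Stack: [0]
STORE_FAST i → i=0. Stack: []
LOAD_FAST i → push 0. Stack: [0]
LOAD_CONST → push 4. Stack: [0, 4]
COMPARE_OP bool(<) → 0 vs 4 = True. Stack: [True]
POP_JUMP_IF_FALSE → pop True; no jump. Stack: []
LOAD_FAST_LOAD_FAST v,i → push -2,0. Stack: [-2, 0]
BINARY_OP | → -2 | 0 = -2. Stack: [-2]
STORE_FAST v → v=-2. Stack: []
LOAD_FAST i → push 0. Stack: [0]
LOAD_CONST → push 1. Stack: [0, 1]
BINARY_OP + → 0 + 1 = 1. Stack: [1]
STORE_FAST i → i=1. Stack: []
LOAD_FAST i → push 1. Stack: [1]
LOAD_CONST → push 4. Stack: [1, 4]
COMPARE_OP bool(<) → 1 vs 4 = True. Stack: [True]
POP_JUMP_IF_FALSE → pop True; no jump. Stack: []
LOAD_FAST_LOAD_FAST v,i → push -2,1. Stack: [-2, 1]
BINARY_OP | → -2 | 1 = -1. Stack: [-1]
STORE_FAST v → v=-1. Stack: []
LOAD_FAST i → push 1. Stack: [1]
LOAD_CONST → push 1. Stack: [1, 1]
BINARY_OP + → 1 + 1 = 2. Stack: [2]
STORE_FAST i → i=2. Stack: []
LOAD_FAST i → push 2. Stack: [2]
LOAD_CONST → push 4. Stack: [2, 4]
COMPARE_OP bool(<) → 2 vs 4 = True. Stack: [True]
POP_JUMP_IF_FALSE → pop True; no jump. Stack: []
LOAD_FAST_LOAD_FAST v,i → push -1,2. Stack: [-1, 2]
BINARY_OP | → -1 | 2 = -1. Stack: [-1]
STORE_FAST v → v=-1. Stack: []
LOAD_FAST i → push 2. Stack: [2]
LOAD_CONST → push 1. Stack: [2, 1]
BINARY_OP + → 2 + 1 = 3. Stack: [3]
STORE_FAST i → i=3. Stack: []
LOAD_FAST i → push 3. Stack: [3]
LOAD_CONST → push 4. Stack: [3, 4]
COMPARE_OP bool(<) → 3 vs 4 = True. Stack: [True]
POP_JUMP_IF_FALSE → pop True; no jump. Stack: []
LOAD_FAST_LOAD_FAST v,i → push -1,3. Stack: [-1, 3]
BINARY_OP | → -1 | 3 = -1. Stack: [-1]
STORE_FAST v → v=-1. Stack: []
LOAD_FAST i → push 3. Stack: [3]
LOAD_CONST → push 1. Stack: [3, 1]
BINARY_OP + → 3 + 1 = 4. Stack: [4]
STORE_FAST i → i=4. Stack: []
LOAD_FAST i → push 4. Stack: [4]
LOAD_CONST → push 4. Stack: [4, 4]
COMPARE_OP bool(<) → 4 vs 4 = False. Stack: [False]
POP_JUMP_IF_FALSE → pop False; jump. Stack: []
LOAD_FAST v → push -1. Stack: [-1]
RETURN_VALUE → return -1.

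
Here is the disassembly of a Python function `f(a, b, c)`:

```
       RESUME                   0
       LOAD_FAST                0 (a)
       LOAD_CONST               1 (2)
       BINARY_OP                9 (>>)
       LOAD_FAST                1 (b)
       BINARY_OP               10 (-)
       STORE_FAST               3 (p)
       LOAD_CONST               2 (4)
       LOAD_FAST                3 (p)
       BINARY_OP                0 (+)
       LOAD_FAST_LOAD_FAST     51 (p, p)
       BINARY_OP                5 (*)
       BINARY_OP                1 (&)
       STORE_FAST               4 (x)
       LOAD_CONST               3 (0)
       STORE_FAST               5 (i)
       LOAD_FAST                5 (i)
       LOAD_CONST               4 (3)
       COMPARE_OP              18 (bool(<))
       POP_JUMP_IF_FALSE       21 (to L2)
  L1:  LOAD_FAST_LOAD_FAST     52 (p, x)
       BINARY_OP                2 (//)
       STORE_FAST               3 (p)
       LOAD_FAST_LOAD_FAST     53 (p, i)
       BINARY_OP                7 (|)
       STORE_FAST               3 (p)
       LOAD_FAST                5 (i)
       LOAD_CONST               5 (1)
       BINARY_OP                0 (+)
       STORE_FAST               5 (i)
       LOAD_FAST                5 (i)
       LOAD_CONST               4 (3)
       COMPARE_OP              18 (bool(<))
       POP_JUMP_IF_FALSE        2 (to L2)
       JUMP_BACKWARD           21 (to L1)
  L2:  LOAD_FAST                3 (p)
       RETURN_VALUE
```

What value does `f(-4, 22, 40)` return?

LOAD_FAST a → push -4. Stack: [-4]
LOAD_CONST → push 2. Stack: [-4, 2]
BINARY_OP >> → -4 >> 2 = -1. Stack: [-1]
LOAD_FAST b → push 22. Stack: [-1, 22]
BINARY_OP - → -1 - 22 = -23. Stack: [-23]
STORE_FAST p → p=-23. Stack: []
LOAD_CONST → push 4. Stack: [4]
LOAD_FAST p → push -23. Stack: [4, -23]
BINARY_OP + → 4 + -23 = -19. Stack: [-19]
LOAD_FAST_LOAD_FAST p,p → push -23,-23. Stack: [-19, -23, -23]
BINARY_OP * → -23 * -23 = 529. Stack: [-19, 529]
BINARY_OP & → -19 & 529 = 513. Stack: [513]
STORE_FAST x → x=513. Stack: []
LOAD_CONST → push 0. Stack: [0]
STORE_FAST i → i=0. Stack: []
LOAD_FAST i → push 0. Stack: [0]
LOAD_CONST → push 3. Stack: [0, 3]
COMPARE_OP bool(<) → 0 vs 3 = True. Stack: [True]
POP_JUMP_IF_FALSE → pop True; no jump. Stack: []
LOAD_FAST_LOAD_FAST p,x → push -23,513. Stack: [-23, 513]
BINARY_OP // → -23 // 513 = -1. Stack: [-1]
STORE_FAST p → p=-1. Stack: []
LOAD_FAST_LOAD_FAST p,i → push -1,0. Stack: [-1, 0]
BINARY_OP | → -1 | 0 = -1. Stack: [-1]
STORE_FAST p → p=-1. Stack: []
LOAD_FAST i → push 0. Stack: [0]
LOAD_CONST → push 1. Stack: [0, 1]
BINARY_OP + → 0 + 1 = 1. Stack: [1]
STORE_FAST i → i=1. Stack: []
LOAD_FAST i → push 1. Stack: [1]
LOAD_CONST → push 3. Stack: [1, 3]
COMPARE_OP bool(<) → 1 vs 3 = True. Stack: [True]
POP_JUMP_IF_FALSE → pop True; no jump. Stack: []
LOAD_FAST_LOAD_FAST p,x → push -1,513. Stack: [-1, 513]
BINARY_OP // → -1 // 513 = -1. Stack: [-1]
STORE_FAST p → p=-1. Stack: []
LOAD_FAST_LOAD_FAST p,i → push -1,1. Stack: [-1, 1]
BINARY_OP | → -1 | 1 = -1. Stack: [-1]
STORE_FAST p → p=-1. Stack: []
LOAD_FAST i → push 1. Stack: [1]
LOAD_CONST → push 1. Stack: [1, 1]
BINARY_OP + → 1 + 1 = 2. Stack: [2]
STORE_FAST i → i=2. Stack: []
LOAD_FAST i → push 2. Stack: [2]
LOAD_CONST → push 3. Stack: [2, 3]
COMPARE_OP bool(<) → 2 vs 3 = True. Stack: [True]
POP_JUMP_IF_FALSE → pop True; no jump. Stack: []
LOAD_FAST_LOAD_FAST p,x → push -1,513. Stack: [-1, 513]
BINARY_OP // → -1 // 513 = -1. Stack: [-1]
STORE_FAST p → p=-1. Stack: []
LOAD_FAST_LOAD_FAST p,i → push -1,2. Stack: [-1, 2]
BINARY_OP | → -1 | 2 = -1. Stack: [-1]
STORE_FAST p → p=-1. Stack: []
LOAD_FAST i → push 2. Stack: [2]
LOAD_CONST → push 1. Stack: [2, 1]
BINARY_OP + → 2 + 1 = 3. Stack: [3]
STORE_FAST i → i=3. Stack: []
LOAD_FAST i → push 3. Stack: [3]
LOAD_CONST → push 3. Stack: [3, 3]
COMPARE_OP bool(<) → 3 vs 3 = False. Stack: [False]
POP_JUMP_IF_FALSE → pop False; jump. Stack: []
LOAD_FAST p → push -1. Stack: [-1]
RETURN_VALUE → return -1.

-1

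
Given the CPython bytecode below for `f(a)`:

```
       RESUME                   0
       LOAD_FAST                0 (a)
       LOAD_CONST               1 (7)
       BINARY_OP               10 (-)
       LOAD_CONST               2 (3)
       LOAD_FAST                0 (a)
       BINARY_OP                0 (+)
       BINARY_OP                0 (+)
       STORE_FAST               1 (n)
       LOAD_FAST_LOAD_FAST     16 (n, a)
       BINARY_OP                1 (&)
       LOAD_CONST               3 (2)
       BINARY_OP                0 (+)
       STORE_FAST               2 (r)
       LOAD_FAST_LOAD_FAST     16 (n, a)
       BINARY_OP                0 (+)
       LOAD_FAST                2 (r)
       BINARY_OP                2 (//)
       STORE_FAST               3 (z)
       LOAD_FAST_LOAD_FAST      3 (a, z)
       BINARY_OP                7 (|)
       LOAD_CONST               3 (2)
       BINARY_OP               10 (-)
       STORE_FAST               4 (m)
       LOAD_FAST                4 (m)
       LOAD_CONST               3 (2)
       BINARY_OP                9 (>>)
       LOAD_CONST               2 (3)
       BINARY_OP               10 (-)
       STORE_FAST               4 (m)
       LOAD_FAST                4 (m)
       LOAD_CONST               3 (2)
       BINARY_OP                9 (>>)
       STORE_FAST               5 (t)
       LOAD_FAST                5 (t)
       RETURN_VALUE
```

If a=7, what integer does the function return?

LOAD_FAST a → push 7. Stack: [7]
LOAD_CONST → push 7. Stack: [7, 7]
BINARY_OP - → 7 - 7 = 0. Stack: [0]
LOAD_CONST → push 3. Stack: [0, 3]
LOAD_FAST a → push 7. Stack: [0, 3, 7]
BINARY_OP + → 3 + 7 = 10. Stack: [0, 10]
BINARY_OP + → 0 + 10 = 10. Stack: [10]
STORE_FAST n → n=10. Stack: []
LOAD_FAST_LOAD_FAST n,a → push 10,7. Stack: [10, 7]
BINARY_OP & → 10 & 7 = 2. Stack: [2]
LOAD_CONST → push 2. Stack: [2, 2]
BINARY_OP + → 2 + 2 = 4. Stack: [4]
STORE_FAST r → r=4. Stack: []
LOAD_FAST_LOAD_FAST n,a → push 10,7. Stack: [10, 7]
BINARY_OP + → 10 + 7 = 17. Stack: [17]
LOAD_FAST r → push 4. Stack: [17, 4]
BINARY_OP // → 17 // 4 = 4. Stack: [4]
STORE_FAST z → z=4. Stack: []
LOAD_FAST_LOAD_FAST a,z → push 7,4. Stack: [7, 4]
BINARY_OP | → 7 | 4 = 7. Stack: [7]
LOAD_CONST → push 2. Stack: [7, 2]
BINARY_OP - → 7 - 2 = 5. Stack: [5]
STORE_FAST m → m=5. Stack: []
LOAD_FAST m → push 5. Stack: [5]
LOAD_CONST → push 2. Stack: [5, 2]
BINARY_OP >> → 5 >> 2 = 1. Stack: [1]
LOAD_CONST → push 3. Stack: [1, 3]
BINARY_OP - → 1 - 3 = -2. Stack: [-2]
STORE_FAST m → m=-2. Stack: []
LOAD_FAST m → push -2. Stack: [-2]
LOAD_CONST → push 2. Stack: [-2, 2]
BINARY_OP >> → -2 >> 2 = -1. Stack: [-1]
STORE_FAST t → t=-1. Stack: []
LOAD_FAST t → push -1. Stack: [-1]
RETURN_VALUE → return -1.

-1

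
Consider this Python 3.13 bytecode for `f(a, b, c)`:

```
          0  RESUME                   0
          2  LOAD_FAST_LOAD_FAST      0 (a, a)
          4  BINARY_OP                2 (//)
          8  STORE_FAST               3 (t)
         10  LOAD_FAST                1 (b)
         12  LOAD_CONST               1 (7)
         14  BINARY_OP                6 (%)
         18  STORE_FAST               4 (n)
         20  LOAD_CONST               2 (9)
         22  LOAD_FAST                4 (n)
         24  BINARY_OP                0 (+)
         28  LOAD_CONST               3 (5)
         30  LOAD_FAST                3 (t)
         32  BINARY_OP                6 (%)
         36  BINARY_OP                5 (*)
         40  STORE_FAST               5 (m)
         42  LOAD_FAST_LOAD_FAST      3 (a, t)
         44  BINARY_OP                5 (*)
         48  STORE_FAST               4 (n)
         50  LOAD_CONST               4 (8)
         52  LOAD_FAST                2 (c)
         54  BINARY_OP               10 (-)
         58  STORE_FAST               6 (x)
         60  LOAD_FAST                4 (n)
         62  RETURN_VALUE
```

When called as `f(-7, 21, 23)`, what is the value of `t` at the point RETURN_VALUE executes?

1

LOAD_FAST_LOAD_FAST a,a → push -7,-7. Stack: [-7, -7]
BINARY_OP // → -7 // -7 = 1. Stack: [1]
STORE_FAST t → t=1. Stack: []
LOAD_FAST b → push 21. Stack: [21]
LOAD_CONST → push 7. Stack: [21, 7]
BINARY_OP % → 21 % 7 = 0. Stack: [0]
STORE_FAST n → n=0. Stack: []
LOAD_CONST → push 9. Stack: [9]
LOAD_FAST n → push 0. Stack: [9, 0]
BINARY_OP + → 9 + 0 = 9. Stack: [9]
LOAD_CONST → push 5. Stack: [9, 5]
LOAD_FAST t → push 1. Stack: [9, 5, 1]
BINARY_OP % → 5 % 1 = 0. Stack: [9, 0]
BINARY_OP * → 9 * 0 = 0. Stack: [0]
STORE_FAST m → m=0. Stack: []
LOAD_FAST_LOAD_FAST a,t → push -7,1. Stack: [-7, 1]
BINARY_OP * → -7 * 1 = -7. Stack: [-7]
STORE_FAST n → n=-7. Stack: []
LOAD_CONST → push 8. Stack: [8]
LOAD_FAST c → push 23. Stack: [8, 23]
BINARY_OP - → 8 - 23 = -15. Stack: [-15]
STORE_FAST x → x=-15. Stack: []
LOAD_FAST n → push -7. Stack: [-7]
RETURN_VALUE → return -7.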